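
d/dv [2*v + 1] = 2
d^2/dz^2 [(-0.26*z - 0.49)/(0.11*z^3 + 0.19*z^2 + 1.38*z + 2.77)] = (-0.018876*z^5 - 0.103752*z^4 - 0.103692*z^3 + 0.398238*z^2 + 0.945978000000001*z + 0.637214000000001)/(0.001331*z^9 + 0.006897*z^8 + 0.062007*z^7 + 0.280462*z^6 + 1.125264*z^5 + 3.908415*z^4 + 9.517893*z^3 + 20.199117*z^2 + 31.765806*z + 21.253933)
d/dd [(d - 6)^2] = 2*d - 12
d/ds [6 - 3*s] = -3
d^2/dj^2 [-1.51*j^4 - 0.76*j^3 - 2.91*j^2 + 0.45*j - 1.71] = -18.12*j^2 - 4.56*j - 5.82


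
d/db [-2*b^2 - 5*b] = -4*b - 5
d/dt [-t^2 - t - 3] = -2*t - 1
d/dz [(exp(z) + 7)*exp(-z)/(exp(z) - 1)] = (-exp(2*z) - 14*exp(z) + 7)*exp(-z)/(exp(2*z) - 2*exp(z) + 1)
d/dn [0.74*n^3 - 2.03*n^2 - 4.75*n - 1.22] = 2.22*n^2 - 4.06*n - 4.75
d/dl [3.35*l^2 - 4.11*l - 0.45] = 6.7*l - 4.11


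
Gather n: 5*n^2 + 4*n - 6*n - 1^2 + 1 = 5*n^2 - 2*n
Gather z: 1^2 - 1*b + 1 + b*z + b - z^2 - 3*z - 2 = -z^2 + z*(b - 3)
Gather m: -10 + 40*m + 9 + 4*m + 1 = 44*m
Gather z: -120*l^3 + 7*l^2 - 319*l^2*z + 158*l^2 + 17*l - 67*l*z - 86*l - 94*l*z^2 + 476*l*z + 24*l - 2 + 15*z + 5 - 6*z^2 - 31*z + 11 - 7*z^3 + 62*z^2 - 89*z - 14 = -120*l^3 + 165*l^2 - 45*l - 7*z^3 + z^2*(56 - 94*l) + z*(-319*l^2 + 409*l - 105)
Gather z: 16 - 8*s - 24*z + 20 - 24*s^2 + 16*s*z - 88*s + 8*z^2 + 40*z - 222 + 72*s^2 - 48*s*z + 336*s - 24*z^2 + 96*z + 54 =48*s^2 + 240*s - 16*z^2 + z*(112 - 32*s) - 132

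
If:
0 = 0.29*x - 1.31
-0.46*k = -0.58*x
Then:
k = 5.70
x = 4.52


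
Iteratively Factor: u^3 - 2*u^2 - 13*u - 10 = (u + 2)*(u^2 - 4*u - 5) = (u - 5)*(u + 2)*(u + 1)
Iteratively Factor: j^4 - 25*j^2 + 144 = (j + 4)*(j^3 - 4*j^2 - 9*j + 36) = (j - 4)*(j + 4)*(j^2 - 9) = (j - 4)*(j - 3)*(j + 4)*(j + 3)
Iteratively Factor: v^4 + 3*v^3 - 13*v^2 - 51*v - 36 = (v + 1)*(v^3 + 2*v^2 - 15*v - 36) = (v + 1)*(v + 3)*(v^2 - v - 12) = (v - 4)*(v + 1)*(v + 3)*(v + 3)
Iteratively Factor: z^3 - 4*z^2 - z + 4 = (z - 4)*(z^2 - 1) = (z - 4)*(z - 1)*(z + 1)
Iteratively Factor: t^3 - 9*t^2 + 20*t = (t - 4)*(t^2 - 5*t) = t*(t - 4)*(t - 5)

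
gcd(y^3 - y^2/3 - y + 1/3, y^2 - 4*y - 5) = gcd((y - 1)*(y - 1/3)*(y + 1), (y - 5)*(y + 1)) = y + 1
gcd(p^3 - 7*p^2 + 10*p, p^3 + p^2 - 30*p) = p^2 - 5*p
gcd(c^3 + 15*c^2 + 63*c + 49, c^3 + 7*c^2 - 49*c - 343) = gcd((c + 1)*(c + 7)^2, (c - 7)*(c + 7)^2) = c^2 + 14*c + 49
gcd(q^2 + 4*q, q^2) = q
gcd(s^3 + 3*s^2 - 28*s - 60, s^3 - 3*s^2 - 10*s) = s^2 - 3*s - 10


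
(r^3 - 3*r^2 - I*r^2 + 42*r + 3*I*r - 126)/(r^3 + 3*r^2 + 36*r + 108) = (r^2 + r*(-3 - 7*I) + 21*I)/(r^2 + r*(3 - 6*I) - 18*I)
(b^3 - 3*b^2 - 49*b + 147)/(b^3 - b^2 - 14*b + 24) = (b^2 - 49)/(b^2 + 2*b - 8)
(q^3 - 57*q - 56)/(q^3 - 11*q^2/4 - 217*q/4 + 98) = 4*(q + 1)/(4*q - 7)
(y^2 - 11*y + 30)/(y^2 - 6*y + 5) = (y - 6)/(y - 1)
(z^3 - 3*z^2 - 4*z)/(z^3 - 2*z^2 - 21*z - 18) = z*(z - 4)/(z^2 - 3*z - 18)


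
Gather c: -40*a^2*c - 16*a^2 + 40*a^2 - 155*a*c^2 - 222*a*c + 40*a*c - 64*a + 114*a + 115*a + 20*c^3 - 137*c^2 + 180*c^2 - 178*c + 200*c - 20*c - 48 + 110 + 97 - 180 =24*a^2 + 165*a + 20*c^3 + c^2*(43 - 155*a) + c*(-40*a^2 - 182*a + 2) - 21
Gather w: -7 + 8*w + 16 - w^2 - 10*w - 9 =-w^2 - 2*w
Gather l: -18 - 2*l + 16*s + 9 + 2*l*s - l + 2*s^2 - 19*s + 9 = l*(2*s - 3) + 2*s^2 - 3*s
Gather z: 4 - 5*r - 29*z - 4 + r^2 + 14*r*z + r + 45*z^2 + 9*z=r^2 - 4*r + 45*z^2 + z*(14*r - 20)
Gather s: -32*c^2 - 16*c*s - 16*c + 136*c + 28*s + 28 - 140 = -32*c^2 + 120*c + s*(28 - 16*c) - 112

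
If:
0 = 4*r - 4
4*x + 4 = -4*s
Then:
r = 1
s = -x - 1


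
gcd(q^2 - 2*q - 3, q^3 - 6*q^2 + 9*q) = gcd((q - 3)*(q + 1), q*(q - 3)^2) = q - 3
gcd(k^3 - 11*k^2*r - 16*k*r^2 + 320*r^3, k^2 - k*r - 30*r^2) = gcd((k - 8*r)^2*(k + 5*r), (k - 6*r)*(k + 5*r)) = k + 5*r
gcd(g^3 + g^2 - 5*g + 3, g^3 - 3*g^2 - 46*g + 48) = g - 1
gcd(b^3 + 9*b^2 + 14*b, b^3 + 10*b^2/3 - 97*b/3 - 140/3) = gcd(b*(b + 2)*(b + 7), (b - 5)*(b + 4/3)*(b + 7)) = b + 7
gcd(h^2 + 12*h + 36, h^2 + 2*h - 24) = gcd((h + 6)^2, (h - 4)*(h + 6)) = h + 6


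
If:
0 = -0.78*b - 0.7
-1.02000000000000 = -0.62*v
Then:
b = -0.90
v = 1.65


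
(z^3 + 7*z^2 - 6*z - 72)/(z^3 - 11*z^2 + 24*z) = (z^2 + 10*z + 24)/(z*(z - 8))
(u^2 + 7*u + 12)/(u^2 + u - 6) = (u + 4)/(u - 2)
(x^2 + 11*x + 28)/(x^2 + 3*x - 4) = (x + 7)/(x - 1)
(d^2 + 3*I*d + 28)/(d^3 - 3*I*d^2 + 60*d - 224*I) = (d + 7*I)/(d^2 + I*d + 56)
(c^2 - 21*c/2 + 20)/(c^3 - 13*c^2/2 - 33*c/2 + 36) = (2*c - 5)/(2*c^2 + 3*c - 9)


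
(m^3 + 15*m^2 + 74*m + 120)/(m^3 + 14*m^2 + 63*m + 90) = (m + 4)/(m + 3)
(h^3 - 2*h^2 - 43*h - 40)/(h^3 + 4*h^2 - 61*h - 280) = (h + 1)/(h + 7)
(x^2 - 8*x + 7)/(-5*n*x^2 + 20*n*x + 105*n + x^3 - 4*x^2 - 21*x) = (x - 1)/(-5*n*x - 15*n + x^2 + 3*x)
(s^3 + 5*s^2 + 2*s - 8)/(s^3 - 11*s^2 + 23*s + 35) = (s^3 + 5*s^2 + 2*s - 8)/(s^3 - 11*s^2 + 23*s + 35)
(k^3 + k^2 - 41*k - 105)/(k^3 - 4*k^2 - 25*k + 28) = (k^2 + 8*k + 15)/(k^2 + 3*k - 4)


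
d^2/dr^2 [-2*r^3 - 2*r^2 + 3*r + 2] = -12*r - 4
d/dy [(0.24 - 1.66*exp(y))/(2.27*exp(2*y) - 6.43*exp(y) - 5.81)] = (3.7682*exp(2*y) - 1.0896*exp(y) + 11.1878)*exp(y)/(5.1529*exp(4*y) - 29.1922*exp(3*y) + 14.9675*exp(2*y) + 74.7166*exp(y) + 33.7561)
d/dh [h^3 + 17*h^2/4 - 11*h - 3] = 3*h^2 + 17*h/2 - 11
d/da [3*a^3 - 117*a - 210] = 9*a^2 - 117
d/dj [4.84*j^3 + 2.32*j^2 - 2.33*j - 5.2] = 14.52*j^2 + 4.64*j - 2.33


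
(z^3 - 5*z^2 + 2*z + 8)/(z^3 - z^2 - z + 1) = (z^2 - 6*z + 8)/(z^2 - 2*z + 1)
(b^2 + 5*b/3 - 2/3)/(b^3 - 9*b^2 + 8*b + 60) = (b - 1/3)/(b^2 - 11*b + 30)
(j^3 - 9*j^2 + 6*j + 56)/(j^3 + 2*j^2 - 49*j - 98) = (j - 4)/(j + 7)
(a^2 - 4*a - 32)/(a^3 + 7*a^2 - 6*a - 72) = (a - 8)/(a^2 + 3*a - 18)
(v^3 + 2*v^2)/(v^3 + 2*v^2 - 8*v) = v*(v + 2)/(v^2 + 2*v - 8)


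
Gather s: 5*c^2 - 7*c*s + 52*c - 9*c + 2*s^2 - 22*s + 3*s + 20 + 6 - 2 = 5*c^2 + 43*c + 2*s^2 + s*(-7*c - 19) + 24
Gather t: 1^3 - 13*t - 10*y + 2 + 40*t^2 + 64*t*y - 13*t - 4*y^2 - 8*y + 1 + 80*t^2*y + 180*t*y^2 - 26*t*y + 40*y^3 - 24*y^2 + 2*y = t^2*(80*y + 40) + t*(180*y^2 + 38*y - 26) + 40*y^3 - 28*y^2 - 16*y + 4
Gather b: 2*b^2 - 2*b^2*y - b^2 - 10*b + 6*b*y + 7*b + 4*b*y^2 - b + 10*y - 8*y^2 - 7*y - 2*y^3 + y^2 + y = b^2*(1 - 2*y) + b*(4*y^2 + 6*y - 4) - 2*y^3 - 7*y^2 + 4*y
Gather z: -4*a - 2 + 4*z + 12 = -4*a + 4*z + 10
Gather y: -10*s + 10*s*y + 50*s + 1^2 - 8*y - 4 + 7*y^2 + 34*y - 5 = 40*s + 7*y^2 + y*(10*s + 26) - 8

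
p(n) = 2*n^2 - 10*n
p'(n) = 4*n - 10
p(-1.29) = 16.23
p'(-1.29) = -15.16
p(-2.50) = 37.50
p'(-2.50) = -20.00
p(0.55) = -4.90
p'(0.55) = -7.80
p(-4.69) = 90.89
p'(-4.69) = -28.76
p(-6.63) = 154.21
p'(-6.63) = -36.52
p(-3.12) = 50.67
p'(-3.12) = -22.48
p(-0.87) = 10.21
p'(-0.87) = -13.48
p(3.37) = -10.99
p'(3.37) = 3.48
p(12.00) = 168.00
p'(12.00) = 38.00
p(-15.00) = 600.00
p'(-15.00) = -70.00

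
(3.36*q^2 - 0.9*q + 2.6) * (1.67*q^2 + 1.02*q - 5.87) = 5.6112*q^4 + 1.9242*q^3 - 16.2992*q^2 + 7.935*q - 15.262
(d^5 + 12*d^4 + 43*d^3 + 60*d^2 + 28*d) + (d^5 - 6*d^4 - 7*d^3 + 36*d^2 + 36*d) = 2*d^5 + 6*d^4 + 36*d^3 + 96*d^2 + 64*d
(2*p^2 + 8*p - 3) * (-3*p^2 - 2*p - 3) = -6*p^4 - 28*p^3 - 13*p^2 - 18*p + 9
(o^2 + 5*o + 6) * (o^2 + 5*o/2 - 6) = o^4 + 15*o^3/2 + 25*o^2/2 - 15*o - 36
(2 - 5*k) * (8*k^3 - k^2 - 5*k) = -40*k^4 + 21*k^3 + 23*k^2 - 10*k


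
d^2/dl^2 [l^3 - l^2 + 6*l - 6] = 6*l - 2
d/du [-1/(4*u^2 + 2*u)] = (4*u + 1)/(2*u^2*(2*u + 1)^2)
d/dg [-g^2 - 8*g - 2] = -2*g - 8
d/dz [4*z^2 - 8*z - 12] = 8*z - 8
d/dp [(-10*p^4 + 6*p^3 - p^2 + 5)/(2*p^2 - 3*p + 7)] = (-40*p^5 + 102*p^4 - 316*p^3 + 129*p^2 - 34*p + 15)/(4*p^4 - 12*p^3 + 37*p^2 - 42*p + 49)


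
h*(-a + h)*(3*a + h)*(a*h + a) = -3*a^3*h^2 - 3*a^3*h + 2*a^2*h^3 + 2*a^2*h^2 + a*h^4 + a*h^3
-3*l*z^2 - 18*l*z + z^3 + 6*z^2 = z*(-3*l + z)*(z + 6)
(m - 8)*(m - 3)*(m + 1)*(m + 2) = m^4 - 8*m^3 - 7*m^2 + 50*m + 48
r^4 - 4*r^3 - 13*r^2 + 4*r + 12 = (r - 6)*(r - 1)*(r + 1)*(r + 2)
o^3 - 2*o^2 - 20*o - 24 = (o - 6)*(o + 2)^2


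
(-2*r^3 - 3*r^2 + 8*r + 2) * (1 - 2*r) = 4*r^4 + 4*r^3 - 19*r^2 + 4*r + 2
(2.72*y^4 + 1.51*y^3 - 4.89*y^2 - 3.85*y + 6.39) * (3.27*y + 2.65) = 8.8944*y^5 + 12.1457*y^4 - 11.9888*y^3 - 25.548*y^2 + 10.6928*y + 16.9335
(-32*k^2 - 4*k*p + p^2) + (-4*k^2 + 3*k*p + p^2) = -36*k^2 - k*p + 2*p^2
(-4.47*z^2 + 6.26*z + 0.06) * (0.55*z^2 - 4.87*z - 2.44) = -2.4585*z^4 + 25.2119*z^3 - 19.5464*z^2 - 15.5666*z - 0.1464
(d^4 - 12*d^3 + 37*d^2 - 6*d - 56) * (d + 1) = d^5 - 11*d^4 + 25*d^3 + 31*d^2 - 62*d - 56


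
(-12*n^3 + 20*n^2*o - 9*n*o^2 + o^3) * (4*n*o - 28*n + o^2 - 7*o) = -48*n^4*o + 336*n^4 + 68*n^3*o^2 - 476*n^3*o - 16*n^2*o^3 + 112*n^2*o^2 - 5*n*o^4 + 35*n*o^3 + o^5 - 7*o^4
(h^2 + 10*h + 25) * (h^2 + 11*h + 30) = h^4 + 21*h^3 + 165*h^2 + 575*h + 750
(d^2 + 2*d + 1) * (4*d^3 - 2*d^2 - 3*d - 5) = 4*d^5 + 6*d^4 - 3*d^3 - 13*d^2 - 13*d - 5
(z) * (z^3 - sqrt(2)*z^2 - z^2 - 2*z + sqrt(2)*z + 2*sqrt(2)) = z^4 - sqrt(2)*z^3 - z^3 - 2*z^2 + sqrt(2)*z^2 + 2*sqrt(2)*z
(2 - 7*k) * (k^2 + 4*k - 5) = -7*k^3 - 26*k^2 + 43*k - 10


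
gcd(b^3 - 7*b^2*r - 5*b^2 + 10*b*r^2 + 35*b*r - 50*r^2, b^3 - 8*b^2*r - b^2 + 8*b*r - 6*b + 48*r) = 1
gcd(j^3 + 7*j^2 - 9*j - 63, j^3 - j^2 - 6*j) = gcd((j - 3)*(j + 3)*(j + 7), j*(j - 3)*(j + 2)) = j - 3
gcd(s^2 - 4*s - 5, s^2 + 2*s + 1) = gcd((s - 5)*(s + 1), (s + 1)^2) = s + 1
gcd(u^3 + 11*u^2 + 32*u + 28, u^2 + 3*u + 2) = u + 2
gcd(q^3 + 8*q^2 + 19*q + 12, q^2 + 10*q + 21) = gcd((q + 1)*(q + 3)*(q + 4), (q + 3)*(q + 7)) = q + 3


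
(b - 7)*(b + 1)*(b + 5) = b^3 - b^2 - 37*b - 35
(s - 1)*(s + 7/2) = s^2 + 5*s/2 - 7/2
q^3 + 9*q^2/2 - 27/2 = (q - 3/2)*(q + 3)^2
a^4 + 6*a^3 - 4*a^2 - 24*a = a*(a - 2)*(a + 2)*(a + 6)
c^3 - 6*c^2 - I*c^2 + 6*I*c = c*(c - 6)*(c - I)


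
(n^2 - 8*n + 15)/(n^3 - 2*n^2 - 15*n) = (n - 3)/(n*(n + 3))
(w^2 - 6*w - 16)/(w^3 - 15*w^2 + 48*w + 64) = (w + 2)/(w^2 - 7*w - 8)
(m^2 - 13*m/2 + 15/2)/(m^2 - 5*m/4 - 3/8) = 4*(m - 5)/(4*m + 1)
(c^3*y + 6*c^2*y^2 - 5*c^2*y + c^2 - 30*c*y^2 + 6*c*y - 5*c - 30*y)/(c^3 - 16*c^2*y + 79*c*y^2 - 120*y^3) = (c^3*y + 6*c^2*y^2 - 5*c^2*y + c^2 - 30*c*y^2 + 6*c*y - 5*c - 30*y)/(c^3 - 16*c^2*y + 79*c*y^2 - 120*y^3)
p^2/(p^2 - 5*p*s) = p/(p - 5*s)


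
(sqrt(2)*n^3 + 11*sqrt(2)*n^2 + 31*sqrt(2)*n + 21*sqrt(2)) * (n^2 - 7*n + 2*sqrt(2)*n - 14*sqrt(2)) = sqrt(2)*n^5 + 4*n^4 + 4*sqrt(2)*n^4 - 46*sqrt(2)*n^3 + 16*n^3 - 196*sqrt(2)*n^2 - 184*n^2 - 784*n - 147*sqrt(2)*n - 588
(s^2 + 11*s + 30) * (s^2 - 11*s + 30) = s^4 - 61*s^2 + 900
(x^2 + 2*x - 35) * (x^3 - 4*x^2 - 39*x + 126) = x^5 - 2*x^4 - 82*x^3 + 188*x^2 + 1617*x - 4410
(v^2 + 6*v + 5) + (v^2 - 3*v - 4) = 2*v^2 + 3*v + 1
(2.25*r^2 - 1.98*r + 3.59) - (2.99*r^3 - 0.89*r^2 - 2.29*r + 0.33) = -2.99*r^3 + 3.14*r^2 + 0.31*r + 3.26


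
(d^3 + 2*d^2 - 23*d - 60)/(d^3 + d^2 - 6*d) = (d^2 - d - 20)/(d*(d - 2))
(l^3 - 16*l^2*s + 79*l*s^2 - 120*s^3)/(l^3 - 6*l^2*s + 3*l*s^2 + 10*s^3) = (-l^2 + 11*l*s - 24*s^2)/(-l^2 + l*s + 2*s^2)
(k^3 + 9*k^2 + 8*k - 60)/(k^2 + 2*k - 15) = (k^2 + 4*k - 12)/(k - 3)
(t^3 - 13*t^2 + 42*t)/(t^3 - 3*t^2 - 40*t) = (-t^2 + 13*t - 42)/(-t^2 + 3*t + 40)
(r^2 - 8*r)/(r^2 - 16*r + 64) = r/(r - 8)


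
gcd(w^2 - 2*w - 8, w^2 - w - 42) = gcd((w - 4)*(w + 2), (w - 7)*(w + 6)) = 1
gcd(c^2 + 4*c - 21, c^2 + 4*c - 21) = c^2 + 4*c - 21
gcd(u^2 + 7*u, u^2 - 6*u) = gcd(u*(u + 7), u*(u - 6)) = u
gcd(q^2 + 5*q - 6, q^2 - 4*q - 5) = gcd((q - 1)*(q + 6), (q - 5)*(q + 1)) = 1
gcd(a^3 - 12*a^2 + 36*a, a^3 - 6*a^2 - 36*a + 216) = a^2 - 12*a + 36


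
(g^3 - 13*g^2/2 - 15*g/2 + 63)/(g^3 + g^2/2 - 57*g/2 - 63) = (2*g - 7)/(2*g + 7)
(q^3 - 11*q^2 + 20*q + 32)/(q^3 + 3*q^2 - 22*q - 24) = (q - 8)/(q + 6)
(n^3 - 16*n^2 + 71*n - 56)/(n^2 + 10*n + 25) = (n^3 - 16*n^2 + 71*n - 56)/(n^2 + 10*n + 25)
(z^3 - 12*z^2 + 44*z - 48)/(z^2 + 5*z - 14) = (z^2 - 10*z + 24)/(z + 7)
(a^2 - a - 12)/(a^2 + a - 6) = (a - 4)/(a - 2)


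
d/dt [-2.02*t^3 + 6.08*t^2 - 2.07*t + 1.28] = -6.06*t^2 + 12.16*t - 2.07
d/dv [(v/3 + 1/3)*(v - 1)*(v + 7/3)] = v^2 + 14*v/9 - 1/3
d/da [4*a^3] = 12*a^2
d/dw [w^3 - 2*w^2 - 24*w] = 3*w^2 - 4*w - 24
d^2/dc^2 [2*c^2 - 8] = 4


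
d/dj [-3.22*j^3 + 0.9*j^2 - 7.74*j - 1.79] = -9.66*j^2 + 1.8*j - 7.74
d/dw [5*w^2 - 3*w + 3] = 10*w - 3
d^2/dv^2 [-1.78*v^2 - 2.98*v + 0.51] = -3.56000000000000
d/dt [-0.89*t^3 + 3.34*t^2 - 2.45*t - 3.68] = -2.67*t^2 + 6.68*t - 2.45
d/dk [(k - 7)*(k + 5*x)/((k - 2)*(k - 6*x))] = (-(k - 7)*(k - 2)*(k + 5*x) - (k - 7)*(k - 6*x)*(k + 5*x) + (k - 2)*(k - 6*x)*(2*k + 5*x - 7))/((k - 2)^2*(k - 6*x)^2)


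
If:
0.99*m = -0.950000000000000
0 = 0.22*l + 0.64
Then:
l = -2.91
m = -0.96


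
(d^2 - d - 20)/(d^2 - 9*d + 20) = (d + 4)/(d - 4)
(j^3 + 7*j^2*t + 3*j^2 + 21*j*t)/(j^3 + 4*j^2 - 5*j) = (j^2 + 7*j*t + 3*j + 21*t)/(j^2 + 4*j - 5)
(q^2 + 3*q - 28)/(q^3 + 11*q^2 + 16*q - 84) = (q - 4)/(q^2 + 4*q - 12)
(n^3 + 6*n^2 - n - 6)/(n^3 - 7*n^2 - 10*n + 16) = (n^2 + 7*n + 6)/(n^2 - 6*n - 16)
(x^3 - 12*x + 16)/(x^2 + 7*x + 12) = (x^2 - 4*x + 4)/(x + 3)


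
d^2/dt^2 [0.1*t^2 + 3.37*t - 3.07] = 0.200000000000000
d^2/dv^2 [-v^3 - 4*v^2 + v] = -6*v - 8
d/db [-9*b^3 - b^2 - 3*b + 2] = -27*b^2 - 2*b - 3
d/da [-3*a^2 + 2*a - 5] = 2 - 6*a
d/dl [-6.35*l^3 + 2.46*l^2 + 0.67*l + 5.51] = -19.05*l^2 + 4.92*l + 0.67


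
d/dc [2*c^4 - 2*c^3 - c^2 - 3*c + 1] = 8*c^3 - 6*c^2 - 2*c - 3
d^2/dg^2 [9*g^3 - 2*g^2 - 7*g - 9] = 54*g - 4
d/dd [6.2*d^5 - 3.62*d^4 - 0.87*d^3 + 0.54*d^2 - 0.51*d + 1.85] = 31.0*d^4 - 14.48*d^3 - 2.61*d^2 + 1.08*d - 0.51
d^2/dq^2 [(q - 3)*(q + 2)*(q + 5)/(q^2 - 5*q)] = 4*(17*q^3 - 45*q^2 + 225*q - 375)/(q^3*(q^3 - 15*q^2 + 75*q - 125))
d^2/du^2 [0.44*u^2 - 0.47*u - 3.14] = 0.880000000000000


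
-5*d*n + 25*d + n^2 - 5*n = (-5*d + n)*(n - 5)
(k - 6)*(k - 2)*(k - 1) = k^3 - 9*k^2 + 20*k - 12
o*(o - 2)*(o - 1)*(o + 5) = o^4 + 2*o^3 - 13*o^2 + 10*o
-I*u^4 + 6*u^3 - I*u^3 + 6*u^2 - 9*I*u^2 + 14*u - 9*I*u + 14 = (u - 2*I)*(u + I)*(u + 7*I)*(-I*u - I)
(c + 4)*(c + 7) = c^2 + 11*c + 28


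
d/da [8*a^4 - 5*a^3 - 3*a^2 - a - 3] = 32*a^3 - 15*a^2 - 6*a - 1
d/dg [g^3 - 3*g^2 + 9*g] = 3*g^2 - 6*g + 9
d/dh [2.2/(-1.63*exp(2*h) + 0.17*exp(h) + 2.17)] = (7.172*exp(h) - 0.374)*exp(h)/(-1.63*exp(2*h) + 0.17*exp(h) + 2.17)^2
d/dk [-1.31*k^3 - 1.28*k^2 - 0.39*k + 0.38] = -3.93*k^2 - 2.56*k - 0.39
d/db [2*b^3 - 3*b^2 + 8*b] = 6*b^2 - 6*b + 8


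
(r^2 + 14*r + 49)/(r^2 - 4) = (r^2 + 14*r + 49)/(r^2 - 4)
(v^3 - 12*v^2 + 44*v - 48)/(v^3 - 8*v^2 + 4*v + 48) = (v - 2)/(v + 2)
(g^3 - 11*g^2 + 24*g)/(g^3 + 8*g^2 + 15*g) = (g^2 - 11*g + 24)/(g^2 + 8*g + 15)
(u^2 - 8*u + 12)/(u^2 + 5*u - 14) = (u - 6)/(u + 7)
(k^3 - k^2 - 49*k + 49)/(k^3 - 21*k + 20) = (k^2 - 49)/(k^2 + k - 20)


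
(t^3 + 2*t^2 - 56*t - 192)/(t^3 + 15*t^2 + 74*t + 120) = (t - 8)/(t + 5)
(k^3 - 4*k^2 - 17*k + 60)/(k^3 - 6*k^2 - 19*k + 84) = (k - 5)/(k - 7)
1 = 1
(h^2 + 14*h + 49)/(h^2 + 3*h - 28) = (h + 7)/(h - 4)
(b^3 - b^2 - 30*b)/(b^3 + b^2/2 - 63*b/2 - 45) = 2*b/(2*b + 3)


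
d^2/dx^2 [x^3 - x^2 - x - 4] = 6*x - 2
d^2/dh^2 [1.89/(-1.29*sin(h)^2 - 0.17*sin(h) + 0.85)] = (12.580596*sin(h)^4 + 1.243431*sin(h)^3 - 10.526733*sin(h)^2 - 2.213757*sin(h) - 4.254012)/(1.29*sin(h)^2 + 0.17*sin(h) - 0.85)^3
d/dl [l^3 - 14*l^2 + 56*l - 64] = 3*l^2 - 28*l + 56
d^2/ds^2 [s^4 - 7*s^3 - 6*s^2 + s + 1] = 12*s^2 - 42*s - 12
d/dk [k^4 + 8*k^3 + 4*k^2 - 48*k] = 4*k^3 + 24*k^2 + 8*k - 48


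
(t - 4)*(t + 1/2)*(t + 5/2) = t^3 - t^2 - 43*t/4 - 5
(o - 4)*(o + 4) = o^2 - 16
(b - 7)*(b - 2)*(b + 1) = b^3 - 8*b^2 + 5*b + 14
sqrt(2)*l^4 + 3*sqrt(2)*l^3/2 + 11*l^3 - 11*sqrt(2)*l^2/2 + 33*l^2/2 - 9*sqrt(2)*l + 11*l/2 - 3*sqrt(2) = (l + 1)*(l - sqrt(2)/2)*(l + 6*sqrt(2))*(sqrt(2)*l + sqrt(2)/2)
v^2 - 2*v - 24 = (v - 6)*(v + 4)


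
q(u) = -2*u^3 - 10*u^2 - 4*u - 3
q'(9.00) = -670.00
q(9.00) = -2307.00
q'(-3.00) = 2.00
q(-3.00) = -27.00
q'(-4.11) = -23.15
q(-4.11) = -16.63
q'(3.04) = -120.25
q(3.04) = -163.76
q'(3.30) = -135.34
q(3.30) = -196.97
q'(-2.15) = 11.26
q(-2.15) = -20.75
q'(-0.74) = 7.51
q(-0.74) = -4.71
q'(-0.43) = 3.49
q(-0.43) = -2.97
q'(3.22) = -130.61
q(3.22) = -186.34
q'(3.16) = -127.11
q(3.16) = -178.60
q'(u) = -6*u^2 - 20*u - 4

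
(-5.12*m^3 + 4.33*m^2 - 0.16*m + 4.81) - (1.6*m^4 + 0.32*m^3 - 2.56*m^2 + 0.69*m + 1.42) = -1.6*m^4 - 5.44*m^3 + 6.89*m^2 - 0.85*m + 3.39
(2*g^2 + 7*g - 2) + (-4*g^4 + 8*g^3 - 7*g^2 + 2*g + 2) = -4*g^4 + 8*g^3 - 5*g^2 + 9*g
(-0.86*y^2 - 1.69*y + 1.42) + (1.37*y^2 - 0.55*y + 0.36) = 0.51*y^2 - 2.24*y + 1.78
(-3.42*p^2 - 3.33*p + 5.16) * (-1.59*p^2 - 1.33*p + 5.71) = 5.4378*p^4 + 9.8433*p^3 - 23.3037*p^2 - 25.8771*p + 29.4636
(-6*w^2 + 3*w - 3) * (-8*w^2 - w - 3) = 48*w^4 - 18*w^3 + 39*w^2 - 6*w + 9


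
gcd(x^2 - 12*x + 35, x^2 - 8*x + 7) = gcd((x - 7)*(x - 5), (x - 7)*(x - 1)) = x - 7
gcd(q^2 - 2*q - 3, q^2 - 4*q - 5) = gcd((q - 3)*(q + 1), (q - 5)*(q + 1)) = q + 1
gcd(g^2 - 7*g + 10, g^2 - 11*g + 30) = g - 5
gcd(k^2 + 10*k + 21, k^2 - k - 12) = k + 3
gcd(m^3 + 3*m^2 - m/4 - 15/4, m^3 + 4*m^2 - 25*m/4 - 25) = m + 5/2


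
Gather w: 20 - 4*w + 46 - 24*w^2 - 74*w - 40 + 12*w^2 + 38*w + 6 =-12*w^2 - 40*w + 32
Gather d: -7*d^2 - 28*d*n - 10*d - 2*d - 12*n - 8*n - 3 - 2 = -7*d^2 + d*(-28*n - 12) - 20*n - 5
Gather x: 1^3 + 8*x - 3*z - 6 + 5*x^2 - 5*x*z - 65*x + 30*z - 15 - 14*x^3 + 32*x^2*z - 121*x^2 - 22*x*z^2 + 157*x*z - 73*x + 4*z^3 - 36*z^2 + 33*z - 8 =-14*x^3 + x^2*(32*z - 116) + x*(-22*z^2 + 152*z - 130) + 4*z^3 - 36*z^2 + 60*z - 28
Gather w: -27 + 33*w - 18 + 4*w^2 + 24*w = 4*w^2 + 57*w - 45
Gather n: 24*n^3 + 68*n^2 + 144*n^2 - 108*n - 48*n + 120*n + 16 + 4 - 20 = 24*n^3 + 212*n^2 - 36*n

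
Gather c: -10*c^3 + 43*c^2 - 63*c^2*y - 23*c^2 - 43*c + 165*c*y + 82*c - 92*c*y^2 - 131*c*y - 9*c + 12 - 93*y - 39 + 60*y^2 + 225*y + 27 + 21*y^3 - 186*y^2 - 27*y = -10*c^3 + c^2*(20 - 63*y) + c*(-92*y^2 + 34*y + 30) + 21*y^3 - 126*y^2 + 105*y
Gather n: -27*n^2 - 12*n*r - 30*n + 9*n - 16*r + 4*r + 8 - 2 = -27*n^2 + n*(-12*r - 21) - 12*r + 6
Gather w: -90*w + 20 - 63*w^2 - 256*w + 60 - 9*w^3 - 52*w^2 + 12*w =-9*w^3 - 115*w^2 - 334*w + 80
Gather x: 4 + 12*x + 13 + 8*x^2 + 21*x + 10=8*x^2 + 33*x + 27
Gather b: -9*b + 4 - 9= -9*b - 5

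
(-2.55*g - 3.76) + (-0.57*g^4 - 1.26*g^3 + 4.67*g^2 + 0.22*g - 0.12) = -0.57*g^4 - 1.26*g^3 + 4.67*g^2 - 2.33*g - 3.88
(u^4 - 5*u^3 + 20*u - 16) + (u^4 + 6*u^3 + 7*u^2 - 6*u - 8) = 2*u^4 + u^3 + 7*u^2 + 14*u - 24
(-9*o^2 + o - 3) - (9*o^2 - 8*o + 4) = -18*o^2 + 9*o - 7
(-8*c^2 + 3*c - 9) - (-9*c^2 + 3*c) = c^2 - 9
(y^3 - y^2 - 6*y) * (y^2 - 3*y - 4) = y^5 - 4*y^4 - 7*y^3 + 22*y^2 + 24*y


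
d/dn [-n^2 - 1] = -2*n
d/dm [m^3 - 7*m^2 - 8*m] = 3*m^2 - 14*m - 8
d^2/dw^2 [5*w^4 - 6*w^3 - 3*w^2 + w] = 60*w^2 - 36*w - 6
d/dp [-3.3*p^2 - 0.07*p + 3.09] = -6.6*p - 0.07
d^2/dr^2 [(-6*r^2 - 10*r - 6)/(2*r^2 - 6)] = 2*(-5*r^3 - 36*r^2 - 45*r - 36)/(r^6 - 9*r^4 + 27*r^2 - 27)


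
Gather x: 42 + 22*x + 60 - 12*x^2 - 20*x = -12*x^2 + 2*x + 102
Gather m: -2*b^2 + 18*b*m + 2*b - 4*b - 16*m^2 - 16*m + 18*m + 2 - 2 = -2*b^2 - 2*b - 16*m^2 + m*(18*b + 2)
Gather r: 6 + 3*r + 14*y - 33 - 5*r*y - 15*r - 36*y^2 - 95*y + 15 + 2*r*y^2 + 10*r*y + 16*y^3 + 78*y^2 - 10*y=r*(2*y^2 + 5*y - 12) + 16*y^3 + 42*y^2 - 91*y - 12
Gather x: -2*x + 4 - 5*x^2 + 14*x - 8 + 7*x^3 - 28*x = 7*x^3 - 5*x^2 - 16*x - 4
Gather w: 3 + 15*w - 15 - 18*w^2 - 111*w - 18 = -18*w^2 - 96*w - 30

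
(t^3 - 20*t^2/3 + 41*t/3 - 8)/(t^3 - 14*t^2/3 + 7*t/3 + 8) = (t - 1)/(t + 1)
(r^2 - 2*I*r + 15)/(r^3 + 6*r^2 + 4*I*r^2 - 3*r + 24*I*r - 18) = (r - 5*I)/(r^2 + r*(6 + I) + 6*I)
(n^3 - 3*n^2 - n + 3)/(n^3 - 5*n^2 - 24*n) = (-n^3 + 3*n^2 + n - 3)/(n*(-n^2 + 5*n + 24))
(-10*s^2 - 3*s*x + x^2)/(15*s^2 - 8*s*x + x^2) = (2*s + x)/(-3*s + x)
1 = 1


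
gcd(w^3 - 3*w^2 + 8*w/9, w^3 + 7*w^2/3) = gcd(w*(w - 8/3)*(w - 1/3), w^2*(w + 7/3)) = w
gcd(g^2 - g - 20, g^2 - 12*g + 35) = g - 5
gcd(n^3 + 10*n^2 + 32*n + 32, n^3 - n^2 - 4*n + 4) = n + 2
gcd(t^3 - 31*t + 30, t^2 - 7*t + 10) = t - 5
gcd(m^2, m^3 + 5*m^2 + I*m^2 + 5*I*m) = m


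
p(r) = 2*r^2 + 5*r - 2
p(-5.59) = 32.55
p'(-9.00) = -31.00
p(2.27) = 19.66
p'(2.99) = 16.96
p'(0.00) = 5.00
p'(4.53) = 23.12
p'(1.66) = 11.64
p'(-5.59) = -17.36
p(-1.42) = -5.07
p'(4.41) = 22.64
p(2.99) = 30.83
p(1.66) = 11.81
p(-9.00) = 115.00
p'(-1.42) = -0.68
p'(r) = 4*r + 5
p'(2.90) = 16.60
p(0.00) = -2.00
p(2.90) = 29.32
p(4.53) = 61.69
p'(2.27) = 14.08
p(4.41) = 58.95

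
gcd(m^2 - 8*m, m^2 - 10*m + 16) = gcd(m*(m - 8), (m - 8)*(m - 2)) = m - 8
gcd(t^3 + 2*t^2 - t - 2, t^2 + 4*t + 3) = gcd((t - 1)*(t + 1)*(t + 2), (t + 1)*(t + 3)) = t + 1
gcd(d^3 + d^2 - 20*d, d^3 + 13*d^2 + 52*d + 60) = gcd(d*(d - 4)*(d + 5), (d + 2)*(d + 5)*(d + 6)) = d + 5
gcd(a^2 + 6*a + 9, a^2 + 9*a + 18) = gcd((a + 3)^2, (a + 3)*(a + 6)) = a + 3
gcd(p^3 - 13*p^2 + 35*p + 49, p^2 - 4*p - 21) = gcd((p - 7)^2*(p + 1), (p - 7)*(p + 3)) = p - 7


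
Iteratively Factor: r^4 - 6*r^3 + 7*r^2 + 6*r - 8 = (r - 2)*(r^3 - 4*r^2 - r + 4) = (r - 2)*(r - 1)*(r^2 - 3*r - 4) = (r - 2)*(r - 1)*(r + 1)*(r - 4)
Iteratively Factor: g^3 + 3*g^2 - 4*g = (g - 1)*(g^2 + 4*g) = (g - 1)*(g + 4)*(g)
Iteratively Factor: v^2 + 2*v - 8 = (v - 2)*(v + 4)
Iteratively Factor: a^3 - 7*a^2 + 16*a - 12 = (a - 2)*(a^2 - 5*a + 6) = (a - 3)*(a - 2)*(a - 2)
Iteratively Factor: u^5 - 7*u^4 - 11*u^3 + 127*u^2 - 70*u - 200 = (u - 5)*(u^4 - 2*u^3 - 21*u^2 + 22*u + 40) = (u - 5)*(u + 1)*(u^3 - 3*u^2 - 18*u + 40) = (u - 5)^2*(u + 1)*(u^2 + 2*u - 8) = (u - 5)^2*(u - 2)*(u + 1)*(u + 4)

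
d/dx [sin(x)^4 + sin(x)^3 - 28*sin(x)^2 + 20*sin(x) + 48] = (4*sin(x)^3 + 3*sin(x)^2 - 56*sin(x) + 20)*cos(x)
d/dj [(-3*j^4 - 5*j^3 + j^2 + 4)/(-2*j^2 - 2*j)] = (6*j^5 + 14*j^4 + 10*j^3 - j^2 + 8*j + 4)/(2*j^2*(j^2 + 2*j + 1))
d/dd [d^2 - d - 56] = 2*d - 1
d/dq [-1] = 0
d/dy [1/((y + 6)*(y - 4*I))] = ((-y + 4*I)*(y + 6) - (y - 4*I)^2)/((y + 6)^2*(y - 4*I)^3)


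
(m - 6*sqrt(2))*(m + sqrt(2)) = m^2 - 5*sqrt(2)*m - 12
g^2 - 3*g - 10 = (g - 5)*(g + 2)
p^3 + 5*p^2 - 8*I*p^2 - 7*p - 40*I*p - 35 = (p + 5)*(p - 7*I)*(p - I)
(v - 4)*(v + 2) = v^2 - 2*v - 8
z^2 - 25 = (z - 5)*(z + 5)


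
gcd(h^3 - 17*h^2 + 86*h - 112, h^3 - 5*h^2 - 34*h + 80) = h^2 - 10*h + 16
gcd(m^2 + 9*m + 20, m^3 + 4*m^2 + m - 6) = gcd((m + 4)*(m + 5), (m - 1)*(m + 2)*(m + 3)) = 1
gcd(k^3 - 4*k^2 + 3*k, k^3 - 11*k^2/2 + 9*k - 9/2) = k^2 - 4*k + 3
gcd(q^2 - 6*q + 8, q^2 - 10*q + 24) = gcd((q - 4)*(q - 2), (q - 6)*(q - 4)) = q - 4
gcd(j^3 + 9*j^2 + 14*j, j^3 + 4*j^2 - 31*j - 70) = j^2 + 9*j + 14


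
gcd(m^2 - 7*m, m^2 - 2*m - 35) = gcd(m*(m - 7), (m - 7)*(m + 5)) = m - 7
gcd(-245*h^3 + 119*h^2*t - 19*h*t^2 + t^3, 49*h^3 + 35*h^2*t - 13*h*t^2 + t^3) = 49*h^2 - 14*h*t + t^2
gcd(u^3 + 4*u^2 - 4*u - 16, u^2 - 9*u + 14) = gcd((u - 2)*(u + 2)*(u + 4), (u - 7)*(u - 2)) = u - 2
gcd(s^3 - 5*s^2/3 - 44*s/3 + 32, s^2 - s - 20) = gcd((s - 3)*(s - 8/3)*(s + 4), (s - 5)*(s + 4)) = s + 4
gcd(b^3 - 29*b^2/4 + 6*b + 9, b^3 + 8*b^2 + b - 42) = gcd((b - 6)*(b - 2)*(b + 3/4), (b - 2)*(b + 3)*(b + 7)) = b - 2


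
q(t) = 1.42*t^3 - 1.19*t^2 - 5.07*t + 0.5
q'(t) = 4.26*t^2 - 2.38*t - 5.07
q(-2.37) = -13.07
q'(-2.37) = 24.50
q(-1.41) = 1.30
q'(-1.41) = 6.76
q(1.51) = -4.98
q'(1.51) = 1.05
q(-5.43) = -234.40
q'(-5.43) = 133.46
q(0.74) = -3.33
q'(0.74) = -4.50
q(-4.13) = -98.89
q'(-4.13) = 77.42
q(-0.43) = 2.35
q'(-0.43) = -3.26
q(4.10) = 57.58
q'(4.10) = 56.78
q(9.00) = 893.66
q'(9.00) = 318.57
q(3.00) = 12.92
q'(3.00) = 26.13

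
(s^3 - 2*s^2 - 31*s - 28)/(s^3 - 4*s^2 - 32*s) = (s^2 - 6*s - 7)/(s*(s - 8))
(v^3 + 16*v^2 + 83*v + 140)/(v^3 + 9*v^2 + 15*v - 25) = (v^2 + 11*v + 28)/(v^2 + 4*v - 5)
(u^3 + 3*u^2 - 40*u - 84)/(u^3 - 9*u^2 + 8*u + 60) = (u + 7)/(u - 5)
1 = 1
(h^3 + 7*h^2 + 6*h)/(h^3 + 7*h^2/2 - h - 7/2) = 2*h*(h + 6)/(2*h^2 + 5*h - 7)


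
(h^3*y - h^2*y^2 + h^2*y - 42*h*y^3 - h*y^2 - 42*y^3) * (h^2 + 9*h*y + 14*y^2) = h^5*y + 8*h^4*y^2 + h^4*y - 37*h^3*y^3 + 8*h^3*y^2 - 392*h^2*y^4 - 37*h^2*y^3 - 588*h*y^5 - 392*h*y^4 - 588*y^5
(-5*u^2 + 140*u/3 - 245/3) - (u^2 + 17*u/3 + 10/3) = -6*u^2 + 41*u - 85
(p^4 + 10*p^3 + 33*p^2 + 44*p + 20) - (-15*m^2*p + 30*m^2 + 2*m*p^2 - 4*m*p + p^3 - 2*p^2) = 15*m^2*p - 30*m^2 - 2*m*p^2 + 4*m*p + p^4 + 9*p^3 + 35*p^2 + 44*p + 20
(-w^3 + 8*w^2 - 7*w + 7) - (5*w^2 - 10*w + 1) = -w^3 + 3*w^2 + 3*w + 6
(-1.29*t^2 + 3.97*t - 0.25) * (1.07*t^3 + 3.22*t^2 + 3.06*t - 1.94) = -1.3803*t^5 + 0.0941000000000001*t^4 + 8.5685*t^3 + 13.8458*t^2 - 8.4668*t + 0.485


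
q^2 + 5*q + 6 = (q + 2)*(q + 3)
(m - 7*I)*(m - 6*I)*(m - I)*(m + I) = m^4 - 13*I*m^3 - 41*m^2 - 13*I*m - 42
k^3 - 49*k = k*(k - 7)*(k + 7)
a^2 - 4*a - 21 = (a - 7)*(a + 3)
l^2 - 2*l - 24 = (l - 6)*(l + 4)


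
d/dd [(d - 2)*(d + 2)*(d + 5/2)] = 3*d^2 + 5*d - 4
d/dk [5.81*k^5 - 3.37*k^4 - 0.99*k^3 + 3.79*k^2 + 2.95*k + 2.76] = 29.05*k^4 - 13.48*k^3 - 2.97*k^2 + 7.58*k + 2.95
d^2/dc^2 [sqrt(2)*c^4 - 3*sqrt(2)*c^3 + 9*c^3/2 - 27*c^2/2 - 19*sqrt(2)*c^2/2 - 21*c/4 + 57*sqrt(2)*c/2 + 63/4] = 12*sqrt(2)*c^2 - 18*sqrt(2)*c + 27*c - 27 - 19*sqrt(2)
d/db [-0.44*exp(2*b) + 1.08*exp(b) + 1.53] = (1.08 - 0.88*exp(b))*exp(b)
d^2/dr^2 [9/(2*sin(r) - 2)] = -(9*sin(r) + 18)/(2*(sin(r) - 1)^2)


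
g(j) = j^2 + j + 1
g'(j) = 2*j + 1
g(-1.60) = 1.96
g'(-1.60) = -2.20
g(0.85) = 2.57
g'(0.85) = 2.70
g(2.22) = 8.15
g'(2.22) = 5.44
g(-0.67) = 0.78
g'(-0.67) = -0.34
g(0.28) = 1.36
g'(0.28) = 1.56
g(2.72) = 11.12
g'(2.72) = 6.44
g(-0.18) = 0.85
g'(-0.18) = 0.64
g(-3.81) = 11.71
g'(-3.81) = -6.62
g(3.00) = 13.00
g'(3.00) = 7.00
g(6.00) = 43.00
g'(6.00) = 13.00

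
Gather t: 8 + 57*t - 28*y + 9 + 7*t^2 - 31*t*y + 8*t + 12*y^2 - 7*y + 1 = 7*t^2 + t*(65 - 31*y) + 12*y^2 - 35*y + 18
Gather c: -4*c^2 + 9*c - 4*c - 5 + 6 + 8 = -4*c^2 + 5*c + 9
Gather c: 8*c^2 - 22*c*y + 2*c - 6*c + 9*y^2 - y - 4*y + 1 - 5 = 8*c^2 + c*(-22*y - 4) + 9*y^2 - 5*y - 4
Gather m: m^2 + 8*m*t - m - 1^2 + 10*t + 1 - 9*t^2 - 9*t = m^2 + m*(8*t - 1) - 9*t^2 + t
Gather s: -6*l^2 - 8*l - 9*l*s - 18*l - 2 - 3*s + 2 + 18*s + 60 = -6*l^2 - 26*l + s*(15 - 9*l) + 60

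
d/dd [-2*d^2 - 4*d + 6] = -4*d - 4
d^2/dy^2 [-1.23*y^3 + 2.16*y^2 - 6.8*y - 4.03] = 4.32 - 7.38*y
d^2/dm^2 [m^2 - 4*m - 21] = 2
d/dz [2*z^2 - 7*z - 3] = 4*z - 7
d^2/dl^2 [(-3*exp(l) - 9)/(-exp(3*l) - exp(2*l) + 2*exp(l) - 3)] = (12*exp(6*l) + 90*exp(5*l) + 126*exp(4*l) - 111*exp(3*l) - 351*exp(2*l) - 54*exp(l) + 81)*exp(l)/(exp(9*l) + 3*exp(8*l) - 3*exp(7*l) - 2*exp(6*l) + 24*exp(5*l) - 15*exp(4*l) - 17*exp(3*l) + 63*exp(2*l) - 54*exp(l) + 27)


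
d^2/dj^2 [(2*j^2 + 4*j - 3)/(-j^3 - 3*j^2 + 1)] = 2*(-2*j^6 - 12*j^5 - 18*j^4 + 22*j^3 + 39*j^2 - 27*j + 7)/(j^9 + 9*j^8 + 27*j^7 + 24*j^6 - 18*j^5 - 27*j^4 + 3*j^3 + 9*j^2 - 1)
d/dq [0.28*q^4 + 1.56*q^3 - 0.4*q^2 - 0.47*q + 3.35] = 1.12*q^3 + 4.68*q^2 - 0.8*q - 0.47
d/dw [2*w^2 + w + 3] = 4*w + 1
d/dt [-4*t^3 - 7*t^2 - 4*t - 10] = -12*t^2 - 14*t - 4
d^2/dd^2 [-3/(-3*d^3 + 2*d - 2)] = 6*(-9*d*(3*d^3 - 2*d + 2) + (9*d^2 - 2)^2)/(3*d^3 - 2*d + 2)^3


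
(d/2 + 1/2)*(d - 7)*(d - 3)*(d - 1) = d^4/2 - 5*d^3 + 10*d^2 + 5*d - 21/2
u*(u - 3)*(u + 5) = u^3 + 2*u^2 - 15*u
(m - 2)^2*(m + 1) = m^3 - 3*m^2 + 4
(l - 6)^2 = l^2 - 12*l + 36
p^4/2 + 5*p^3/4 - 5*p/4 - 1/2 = (p/2 + 1/2)*(p - 1)*(p + 1/2)*(p + 2)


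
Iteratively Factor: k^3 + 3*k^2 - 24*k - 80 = (k + 4)*(k^2 - k - 20) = (k + 4)^2*(k - 5)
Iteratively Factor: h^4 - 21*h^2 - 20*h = (h - 5)*(h^3 + 5*h^2 + 4*h) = (h - 5)*(h + 1)*(h^2 + 4*h) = h*(h - 5)*(h + 1)*(h + 4)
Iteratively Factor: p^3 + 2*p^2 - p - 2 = (p + 2)*(p^2 - 1) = (p - 1)*(p + 2)*(p + 1)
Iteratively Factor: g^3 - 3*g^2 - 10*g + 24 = (g + 3)*(g^2 - 6*g + 8) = (g - 4)*(g + 3)*(g - 2)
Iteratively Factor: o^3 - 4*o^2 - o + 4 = (o - 1)*(o^2 - 3*o - 4) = (o - 1)*(o + 1)*(o - 4)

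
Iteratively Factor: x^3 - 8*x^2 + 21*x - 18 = (x - 3)*(x^2 - 5*x + 6) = (x - 3)*(x - 2)*(x - 3)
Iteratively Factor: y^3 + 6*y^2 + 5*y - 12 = (y - 1)*(y^2 + 7*y + 12) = (y - 1)*(y + 3)*(y + 4)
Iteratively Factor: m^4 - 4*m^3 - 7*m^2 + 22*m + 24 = (m + 2)*(m^3 - 6*m^2 + 5*m + 12) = (m - 3)*(m + 2)*(m^2 - 3*m - 4) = (m - 4)*(m - 3)*(m + 2)*(m + 1)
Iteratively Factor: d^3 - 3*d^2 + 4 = (d - 2)*(d^2 - d - 2) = (d - 2)*(d + 1)*(d - 2)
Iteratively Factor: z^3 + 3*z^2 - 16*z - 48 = (z - 4)*(z^2 + 7*z + 12) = (z - 4)*(z + 3)*(z + 4)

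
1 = 1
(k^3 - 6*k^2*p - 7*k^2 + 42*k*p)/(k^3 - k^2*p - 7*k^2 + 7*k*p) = (-k + 6*p)/(-k + p)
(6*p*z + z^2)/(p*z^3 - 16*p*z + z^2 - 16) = z*(6*p + z)/(p*z^3 - 16*p*z + z^2 - 16)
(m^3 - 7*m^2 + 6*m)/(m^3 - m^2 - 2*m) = (-m^2 + 7*m - 6)/(-m^2 + m + 2)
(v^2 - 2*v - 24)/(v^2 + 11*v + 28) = (v - 6)/(v + 7)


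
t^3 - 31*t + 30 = (t - 5)*(t - 1)*(t + 6)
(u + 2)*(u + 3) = u^2 + 5*u + 6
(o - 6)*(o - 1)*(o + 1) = o^3 - 6*o^2 - o + 6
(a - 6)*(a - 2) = a^2 - 8*a + 12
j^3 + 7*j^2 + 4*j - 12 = (j - 1)*(j + 2)*(j + 6)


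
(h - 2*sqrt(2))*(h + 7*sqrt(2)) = h^2 + 5*sqrt(2)*h - 28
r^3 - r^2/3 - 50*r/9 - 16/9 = (r - 8/3)*(r + 1/3)*(r + 2)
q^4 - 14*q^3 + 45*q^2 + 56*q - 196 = (q - 7)^2*(q - 2)*(q + 2)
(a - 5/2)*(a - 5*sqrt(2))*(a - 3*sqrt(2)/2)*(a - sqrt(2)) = a^4 - 15*sqrt(2)*a^3/2 - 5*a^3/2 + 75*sqrt(2)*a^2/4 + 28*a^2 - 70*a - 15*sqrt(2)*a + 75*sqrt(2)/2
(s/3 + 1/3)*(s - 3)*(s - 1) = s^3/3 - s^2 - s/3 + 1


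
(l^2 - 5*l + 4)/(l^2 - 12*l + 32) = (l - 1)/(l - 8)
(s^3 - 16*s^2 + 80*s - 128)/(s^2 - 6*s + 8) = (s^2 - 12*s + 32)/(s - 2)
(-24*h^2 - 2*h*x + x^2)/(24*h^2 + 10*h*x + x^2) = (-6*h + x)/(6*h + x)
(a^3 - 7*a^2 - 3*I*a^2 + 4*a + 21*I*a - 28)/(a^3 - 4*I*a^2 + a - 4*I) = (a - 7)/(a - I)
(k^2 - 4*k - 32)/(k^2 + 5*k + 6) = (k^2 - 4*k - 32)/(k^2 + 5*k + 6)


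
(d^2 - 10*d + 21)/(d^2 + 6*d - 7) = (d^2 - 10*d + 21)/(d^2 + 6*d - 7)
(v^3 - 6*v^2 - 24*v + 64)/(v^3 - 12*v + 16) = (v - 8)/(v - 2)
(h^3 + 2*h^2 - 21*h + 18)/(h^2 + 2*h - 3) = (h^2 + 3*h - 18)/(h + 3)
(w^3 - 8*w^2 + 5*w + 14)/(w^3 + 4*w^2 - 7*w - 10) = (w - 7)/(w + 5)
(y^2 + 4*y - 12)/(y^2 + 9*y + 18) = (y - 2)/(y + 3)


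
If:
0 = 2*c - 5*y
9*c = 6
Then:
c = 2/3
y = 4/15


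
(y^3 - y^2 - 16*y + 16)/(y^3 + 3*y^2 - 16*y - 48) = (y - 1)/(y + 3)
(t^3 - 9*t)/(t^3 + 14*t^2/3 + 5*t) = 3*(t - 3)/(3*t + 5)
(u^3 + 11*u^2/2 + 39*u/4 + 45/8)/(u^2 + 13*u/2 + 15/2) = (u^2 + 4*u + 15/4)/(u + 5)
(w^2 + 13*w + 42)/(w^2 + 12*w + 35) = (w + 6)/(w + 5)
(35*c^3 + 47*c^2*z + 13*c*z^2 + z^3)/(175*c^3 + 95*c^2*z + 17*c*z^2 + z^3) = (c + z)/(5*c + z)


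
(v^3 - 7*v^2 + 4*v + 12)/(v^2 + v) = v - 8 + 12/v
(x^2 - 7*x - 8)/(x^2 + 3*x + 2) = (x - 8)/(x + 2)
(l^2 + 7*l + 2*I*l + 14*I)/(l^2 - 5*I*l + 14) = (l + 7)/(l - 7*I)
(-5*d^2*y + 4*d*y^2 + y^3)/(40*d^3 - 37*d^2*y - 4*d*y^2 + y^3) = y/(-8*d + y)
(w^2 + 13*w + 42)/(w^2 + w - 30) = (w + 7)/(w - 5)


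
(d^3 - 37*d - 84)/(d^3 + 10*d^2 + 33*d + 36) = (d - 7)/(d + 3)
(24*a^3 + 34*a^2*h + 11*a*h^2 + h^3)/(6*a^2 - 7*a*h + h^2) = (24*a^3 + 34*a^2*h + 11*a*h^2 + h^3)/(6*a^2 - 7*a*h + h^2)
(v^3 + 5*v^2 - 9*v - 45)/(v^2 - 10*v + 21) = (v^2 + 8*v + 15)/(v - 7)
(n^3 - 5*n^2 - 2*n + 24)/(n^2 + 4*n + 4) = (n^2 - 7*n + 12)/(n + 2)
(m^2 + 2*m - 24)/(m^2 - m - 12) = (m + 6)/(m + 3)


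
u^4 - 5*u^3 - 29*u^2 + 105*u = u*(u - 7)*(u - 3)*(u + 5)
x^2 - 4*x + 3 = (x - 3)*(x - 1)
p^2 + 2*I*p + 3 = (p - I)*(p + 3*I)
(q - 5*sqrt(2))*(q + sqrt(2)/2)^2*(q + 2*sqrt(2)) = q^4 - 2*sqrt(2)*q^3 - 51*q^2/2 - 43*sqrt(2)*q/2 - 10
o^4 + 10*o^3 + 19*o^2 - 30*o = o*(o - 1)*(o + 5)*(o + 6)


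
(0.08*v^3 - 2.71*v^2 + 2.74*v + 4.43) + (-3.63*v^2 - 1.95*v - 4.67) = 0.08*v^3 - 6.34*v^2 + 0.79*v - 0.24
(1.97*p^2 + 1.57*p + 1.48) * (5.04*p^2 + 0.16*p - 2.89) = 9.9288*p^4 + 8.228*p^3 + 2.0171*p^2 - 4.3005*p - 4.2772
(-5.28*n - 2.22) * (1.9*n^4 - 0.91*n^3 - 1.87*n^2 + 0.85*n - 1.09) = -10.032*n^5 + 0.5868*n^4 + 11.8938*n^3 - 0.3366*n^2 + 3.8682*n + 2.4198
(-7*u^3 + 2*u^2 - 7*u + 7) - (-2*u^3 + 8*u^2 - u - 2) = -5*u^3 - 6*u^2 - 6*u + 9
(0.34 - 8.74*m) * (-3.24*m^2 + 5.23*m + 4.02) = 28.3176*m^3 - 46.8118*m^2 - 33.3566*m + 1.3668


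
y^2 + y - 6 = (y - 2)*(y + 3)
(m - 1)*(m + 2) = m^2 + m - 2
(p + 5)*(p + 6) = p^2 + 11*p + 30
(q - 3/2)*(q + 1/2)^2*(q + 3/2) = q^4 + q^3 - 2*q^2 - 9*q/4 - 9/16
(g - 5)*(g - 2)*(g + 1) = g^3 - 6*g^2 + 3*g + 10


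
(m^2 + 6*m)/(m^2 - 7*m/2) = 2*(m + 6)/(2*m - 7)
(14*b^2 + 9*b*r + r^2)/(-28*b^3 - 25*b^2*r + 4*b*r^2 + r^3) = (2*b + r)/(-4*b^2 - 3*b*r + r^2)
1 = 1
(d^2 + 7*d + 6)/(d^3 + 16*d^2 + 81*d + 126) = (d + 1)/(d^2 + 10*d + 21)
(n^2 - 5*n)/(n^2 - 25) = n/(n + 5)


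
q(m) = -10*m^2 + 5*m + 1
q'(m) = 5 - 20*m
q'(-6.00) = 125.00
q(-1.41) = -25.93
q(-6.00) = -389.00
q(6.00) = -329.00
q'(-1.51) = 35.20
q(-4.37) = -211.82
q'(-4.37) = 92.40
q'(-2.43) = 53.60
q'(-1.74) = 39.80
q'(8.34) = -161.80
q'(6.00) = -115.00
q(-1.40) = -25.60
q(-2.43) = -70.20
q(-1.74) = -37.98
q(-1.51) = -29.35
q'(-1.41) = 33.20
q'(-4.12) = 87.40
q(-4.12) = -189.34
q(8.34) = -652.86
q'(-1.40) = 33.00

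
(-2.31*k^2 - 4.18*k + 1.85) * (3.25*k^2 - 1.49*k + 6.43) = -7.5075*k^4 - 10.1431*k^3 - 2.6126*k^2 - 29.6339*k + 11.8955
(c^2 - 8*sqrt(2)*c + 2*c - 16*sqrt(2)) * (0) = 0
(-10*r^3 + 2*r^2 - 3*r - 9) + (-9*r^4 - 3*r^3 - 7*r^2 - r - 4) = -9*r^4 - 13*r^3 - 5*r^2 - 4*r - 13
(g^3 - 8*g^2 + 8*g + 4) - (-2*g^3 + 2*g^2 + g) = 3*g^3 - 10*g^2 + 7*g + 4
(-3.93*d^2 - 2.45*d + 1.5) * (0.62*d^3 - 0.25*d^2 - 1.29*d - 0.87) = -2.4366*d^5 - 0.5365*d^4 + 6.6122*d^3 + 6.2046*d^2 + 0.1965*d - 1.305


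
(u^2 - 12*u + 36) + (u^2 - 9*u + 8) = 2*u^2 - 21*u + 44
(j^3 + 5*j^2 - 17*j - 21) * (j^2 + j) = j^5 + 6*j^4 - 12*j^3 - 38*j^2 - 21*j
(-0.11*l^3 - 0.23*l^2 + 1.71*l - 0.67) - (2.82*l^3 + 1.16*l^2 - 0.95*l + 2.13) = -2.93*l^3 - 1.39*l^2 + 2.66*l - 2.8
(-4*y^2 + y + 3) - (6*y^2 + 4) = -10*y^2 + y - 1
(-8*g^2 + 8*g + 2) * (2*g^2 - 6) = -16*g^4 + 16*g^3 + 52*g^2 - 48*g - 12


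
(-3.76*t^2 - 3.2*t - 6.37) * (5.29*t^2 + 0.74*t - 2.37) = -19.8904*t^4 - 19.7104*t^3 - 27.1541*t^2 + 2.8702*t + 15.0969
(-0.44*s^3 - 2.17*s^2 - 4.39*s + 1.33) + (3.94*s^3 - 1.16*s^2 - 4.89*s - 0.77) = 3.5*s^3 - 3.33*s^2 - 9.28*s + 0.56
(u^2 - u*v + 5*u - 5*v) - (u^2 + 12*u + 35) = -u*v - 7*u - 5*v - 35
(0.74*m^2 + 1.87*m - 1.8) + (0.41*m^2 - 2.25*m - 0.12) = 1.15*m^2 - 0.38*m - 1.92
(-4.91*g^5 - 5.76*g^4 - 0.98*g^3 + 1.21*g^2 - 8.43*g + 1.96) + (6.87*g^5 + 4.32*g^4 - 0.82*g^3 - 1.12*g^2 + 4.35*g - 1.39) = 1.96*g^5 - 1.44*g^4 - 1.8*g^3 + 0.0899999999999999*g^2 - 4.08*g + 0.57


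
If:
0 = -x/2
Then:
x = 0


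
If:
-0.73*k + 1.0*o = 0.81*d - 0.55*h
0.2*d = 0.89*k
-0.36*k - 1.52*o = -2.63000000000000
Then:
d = 32.5097222222222 - 18.7888888888889*o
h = 57.5744191919192 - 35.0931313131313*o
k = 7.30555555555556 - 4.22222222222222*o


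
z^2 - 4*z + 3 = (z - 3)*(z - 1)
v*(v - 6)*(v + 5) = v^3 - v^2 - 30*v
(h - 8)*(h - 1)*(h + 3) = h^3 - 6*h^2 - 19*h + 24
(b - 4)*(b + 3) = b^2 - b - 12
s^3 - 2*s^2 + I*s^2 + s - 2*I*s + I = (s - 1)^2*(s + I)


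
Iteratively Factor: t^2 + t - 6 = (t - 2)*(t + 3)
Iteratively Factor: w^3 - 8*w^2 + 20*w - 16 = (w - 2)*(w^2 - 6*w + 8) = (w - 2)^2*(w - 4)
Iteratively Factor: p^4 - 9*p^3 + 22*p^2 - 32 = (p - 2)*(p^3 - 7*p^2 + 8*p + 16) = (p - 4)*(p - 2)*(p^2 - 3*p - 4) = (p - 4)*(p - 2)*(p + 1)*(p - 4)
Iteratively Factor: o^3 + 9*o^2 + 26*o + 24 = (o + 4)*(o^2 + 5*o + 6) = (o + 3)*(o + 4)*(o + 2)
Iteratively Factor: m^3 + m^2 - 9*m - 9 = (m + 1)*(m^2 - 9) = (m - 3)*(m + 1)*(m + 3)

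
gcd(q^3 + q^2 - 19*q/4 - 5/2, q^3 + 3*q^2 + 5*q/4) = q^2 + 3*q + 5/4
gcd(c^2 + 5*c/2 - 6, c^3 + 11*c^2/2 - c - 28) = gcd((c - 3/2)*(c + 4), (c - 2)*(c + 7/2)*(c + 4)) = c + 4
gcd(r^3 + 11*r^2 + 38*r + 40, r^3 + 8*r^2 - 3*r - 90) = r + 5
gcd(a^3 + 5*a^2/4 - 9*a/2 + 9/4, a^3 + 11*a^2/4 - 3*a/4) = a + 3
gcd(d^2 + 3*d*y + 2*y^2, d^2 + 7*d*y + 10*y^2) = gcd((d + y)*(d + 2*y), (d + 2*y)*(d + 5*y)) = d + 2*y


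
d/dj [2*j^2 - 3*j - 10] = 4*j - 3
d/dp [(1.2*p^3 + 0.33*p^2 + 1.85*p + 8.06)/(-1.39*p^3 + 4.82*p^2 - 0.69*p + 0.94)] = (6.2427*p^4 + 3.487*p^3 + 27.8495*p^2 - 77.078*p + 7.3004)/(1.9321*p^6 - 13.3996*p^5 + 25.1506*p^4 - 9.2648*p^3 + 9.5377*p^2 - 1.2972*p + 0.8836)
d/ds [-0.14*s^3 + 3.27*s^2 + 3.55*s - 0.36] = -0.42*s^2 + 6.54*s + 3.55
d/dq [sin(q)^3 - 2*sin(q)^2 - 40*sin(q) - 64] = (3*sin(q)^2 - 4*sin(q) - 40)*cos(q)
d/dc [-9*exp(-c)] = 9*exp(-c)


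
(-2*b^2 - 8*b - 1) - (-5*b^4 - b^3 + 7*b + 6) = 5*b^4 + b^3 - 2*b^2 - 15*b - 7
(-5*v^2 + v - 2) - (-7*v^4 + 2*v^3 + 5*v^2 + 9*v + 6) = 7*v^4 - 2*v^3 - 10*v^2 - 8*v - 8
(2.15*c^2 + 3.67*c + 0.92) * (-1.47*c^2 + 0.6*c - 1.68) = -3.1605*c^4 - 4.1049*c^3 - 2.7624*c^2 - 5.6136*c - 1.5456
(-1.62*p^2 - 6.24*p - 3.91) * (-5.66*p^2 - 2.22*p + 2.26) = 9.1692*p^4 + 38.9148*p^3 + 32.3222*p^2 - 5.4222*p - 8.8366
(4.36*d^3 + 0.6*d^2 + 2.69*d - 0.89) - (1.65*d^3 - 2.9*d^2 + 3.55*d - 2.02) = 2.71*d^3 + 3.5*d^2 - 0.86*d + 1.13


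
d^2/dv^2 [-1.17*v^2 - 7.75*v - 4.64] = -2.34000000000000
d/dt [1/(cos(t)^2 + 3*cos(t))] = (2*cos(t) + 3)*sin(t)/((cos(t) + 3)^2*cos(t)^2)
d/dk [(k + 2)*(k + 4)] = 2*k + 6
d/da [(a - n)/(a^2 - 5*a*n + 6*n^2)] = (a^2 - 5*a*n + 6*n^2 - (a - n)*(2*a - 5*n))/(a^2 - 5*a*n + 6*n^2)^2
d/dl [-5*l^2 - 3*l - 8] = -10*l - 3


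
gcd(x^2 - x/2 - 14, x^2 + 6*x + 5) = 1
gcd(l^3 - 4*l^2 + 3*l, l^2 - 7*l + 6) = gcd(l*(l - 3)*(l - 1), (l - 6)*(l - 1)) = l - 1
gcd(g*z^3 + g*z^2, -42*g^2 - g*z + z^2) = 1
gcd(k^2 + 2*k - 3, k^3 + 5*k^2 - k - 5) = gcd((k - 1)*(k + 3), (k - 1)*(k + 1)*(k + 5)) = k - 1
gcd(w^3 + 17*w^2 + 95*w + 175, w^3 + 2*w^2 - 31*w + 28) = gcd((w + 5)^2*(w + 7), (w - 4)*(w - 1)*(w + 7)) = w + 7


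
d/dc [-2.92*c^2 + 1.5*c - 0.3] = 1.5 - 5.84*c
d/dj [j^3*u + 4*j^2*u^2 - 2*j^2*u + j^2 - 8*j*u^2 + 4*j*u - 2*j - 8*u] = 3*j^2*u + 8*j*u^2 - 4*j*u + 2*j - 8*u^2 + 4*u - 2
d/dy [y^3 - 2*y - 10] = 3*y^2 - 2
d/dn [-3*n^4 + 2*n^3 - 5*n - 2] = -12*n^3 + 6*n^2 - 5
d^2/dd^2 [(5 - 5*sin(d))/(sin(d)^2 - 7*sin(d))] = 5*(sin(d)^2 + 3*sin(d) + 19 - 43/sin(d) - 42/sin(d)^2 + 98/sin(d)^3)/(sin(d) - 7)^3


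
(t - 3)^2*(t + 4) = t^3 - 2*t^2 - 15*t + 36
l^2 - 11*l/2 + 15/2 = (l - 3)*(l - 5/2)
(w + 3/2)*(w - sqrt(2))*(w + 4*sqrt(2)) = w^3 + 3*w^2/2 + 3*sqrt(2)*w^2 - 8*w + 9*sqrt(2)*w/2 - 12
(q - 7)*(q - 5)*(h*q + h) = h*q^3 - 11*h*q^2 + 23*h*q + 35*h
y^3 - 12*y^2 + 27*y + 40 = (y - 8)*(y - 5)*(y + 1)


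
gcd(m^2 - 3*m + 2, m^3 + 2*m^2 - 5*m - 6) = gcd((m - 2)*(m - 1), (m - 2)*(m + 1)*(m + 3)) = m - 2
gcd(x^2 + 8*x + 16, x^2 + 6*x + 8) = x + 4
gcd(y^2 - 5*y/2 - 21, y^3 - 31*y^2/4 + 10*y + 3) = y - 6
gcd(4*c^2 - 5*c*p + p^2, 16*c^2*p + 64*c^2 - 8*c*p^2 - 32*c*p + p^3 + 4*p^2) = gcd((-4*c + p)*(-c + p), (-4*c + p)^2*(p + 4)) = -4*c + p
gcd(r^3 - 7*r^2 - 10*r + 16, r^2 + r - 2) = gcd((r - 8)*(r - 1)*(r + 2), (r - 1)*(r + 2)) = r^2 + r - 2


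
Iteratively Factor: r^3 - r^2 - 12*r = (r + 3)*(r^2 - 4*r) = r*(r + 3)*(r - 4)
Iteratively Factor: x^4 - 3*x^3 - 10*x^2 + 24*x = (x - 2)*(x^3 - x^2 - 12*x) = (x - 4)*(x - 2)*(x^2 + 3*x) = (x - 4)*(x - 2)*(x + 3)*(x)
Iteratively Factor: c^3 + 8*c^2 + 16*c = (c + 4)*(c^2 + 4*c) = c*(c + 4)*(c + 4)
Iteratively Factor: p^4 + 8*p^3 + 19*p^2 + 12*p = (p + 4)*(p^3 + 4*p^2 + 3*p) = p*(p + 4)*(p^2 + 4*p + 3) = p*(p + 3)*(p + 4)*(p + 1)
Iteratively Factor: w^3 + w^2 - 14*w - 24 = (w + 3)*(w^2 - 2*w - 8) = (w + 2)*(w + 3)*(w - 4)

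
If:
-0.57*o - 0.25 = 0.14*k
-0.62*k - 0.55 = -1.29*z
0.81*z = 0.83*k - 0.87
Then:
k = 2.76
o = -1.12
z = 1.75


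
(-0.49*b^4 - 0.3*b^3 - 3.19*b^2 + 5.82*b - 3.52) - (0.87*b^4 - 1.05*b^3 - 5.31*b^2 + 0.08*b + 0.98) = -1.36*b^4 + 0.75*b^3 + 2.12*b^2 + 5.74*b - 4.5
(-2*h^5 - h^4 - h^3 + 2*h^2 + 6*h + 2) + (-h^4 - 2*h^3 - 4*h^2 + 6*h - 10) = -2*h^5 - 2*h^4 - 3*h^3 - 2*h^2 + 12*h - 8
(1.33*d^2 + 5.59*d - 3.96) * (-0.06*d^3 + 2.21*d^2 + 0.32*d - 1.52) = -0.0798*d^5 + 2.6039*d^4 + 13.0171*d^3 - 8.9844*d^2 - 9.764*d + 6.0192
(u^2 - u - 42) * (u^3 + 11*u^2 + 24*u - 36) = u^5 + 10*u^4 - 29*u^3 - 522*u^2 - 972*u + 1512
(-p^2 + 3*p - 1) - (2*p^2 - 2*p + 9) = -3*p^2 + 5*p - 10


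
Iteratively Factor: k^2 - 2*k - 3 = (k + 1)*(k - 3)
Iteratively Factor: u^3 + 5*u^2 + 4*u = (u + 1)*(u^2 + 4*u) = u*(u + 1)*(u + 4)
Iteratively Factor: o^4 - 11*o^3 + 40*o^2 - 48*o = (o - 3)*(o^3 - 8*o^2 + 16*o) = (o - 4)*(o - 3)*(o^2 - 4*o) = o*(o - 4)*(o - 3)*(o - 4)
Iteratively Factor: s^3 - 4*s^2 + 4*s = (s)*(s^2 - 4*s + 4) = s*(s - 2)*(s - 2)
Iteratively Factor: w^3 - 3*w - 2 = (w + 1)*(w^2 - w - 2) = (w - 2)*(w + 1)*(w + 1)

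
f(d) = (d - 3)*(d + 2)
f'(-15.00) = -31.00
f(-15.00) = 234.00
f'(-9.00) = -19.00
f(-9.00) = 84.00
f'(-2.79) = -6.58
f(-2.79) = 4.57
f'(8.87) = 16.74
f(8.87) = 63.81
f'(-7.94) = -16.88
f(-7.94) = 64.98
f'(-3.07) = -7.14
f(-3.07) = 6.49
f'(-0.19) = -1.38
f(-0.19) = -5.77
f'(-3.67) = -8.34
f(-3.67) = 11.14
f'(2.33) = 3.66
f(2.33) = -2.90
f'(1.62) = 2.24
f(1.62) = -5.00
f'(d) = 2*d - 1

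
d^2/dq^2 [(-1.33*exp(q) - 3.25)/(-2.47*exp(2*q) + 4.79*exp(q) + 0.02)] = (8.11419700000002*exp(4*q) + 95.047329*exp(3*q) - 114.960963*exp(2*q) + 75.083111*exp(q) - 0.310818)*exp(q)/(15.069223*exp(6*q) - 87.669933*exp(5*q) + 169.649727*exp(4*q) - 108.482483*exp(3*q) - 1.373682*exp(2*q) - 0.005748*exp(q) - 8.0e-6)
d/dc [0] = 0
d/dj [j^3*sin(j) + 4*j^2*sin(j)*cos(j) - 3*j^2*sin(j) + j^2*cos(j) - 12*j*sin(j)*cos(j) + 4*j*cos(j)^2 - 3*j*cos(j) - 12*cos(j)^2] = j^3*cos(j) + 2*j^2*sin(j) - 3*j^2*cos(j) + 4*j^2*cos(2*j) - 3*j*sin(j) + 2*j*cos(j) - 12*j*cos(2*j) + 6*sin(2*j) - 3*cos(j) + 2*cos(2*j) + 2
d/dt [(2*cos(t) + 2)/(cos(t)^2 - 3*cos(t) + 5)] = 2*(cos(t)^2 + 2*cos(t) - 8)*sin(t)/(cos(t)^2 - 3*cos(t) + 5)^2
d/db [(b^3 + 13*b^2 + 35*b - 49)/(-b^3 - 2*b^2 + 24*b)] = (11*b^4 + 118*b^3 + 235*b^2 - 196*b + 1176)/(b^2*(b^4 + 4*b^3 - 44*b^2 - 96*b + 576))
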